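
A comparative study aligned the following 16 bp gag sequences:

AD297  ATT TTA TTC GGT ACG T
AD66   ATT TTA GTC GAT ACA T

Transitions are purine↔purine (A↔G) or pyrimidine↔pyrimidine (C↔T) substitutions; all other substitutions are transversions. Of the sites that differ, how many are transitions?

2

Mismatches occur at site 7 (T→G, transversion), site 11 (G→A, transition), site 15 (G→A, transition).
Of the 3 differences, 2 transitions and 1 transversion, so the answer is 2.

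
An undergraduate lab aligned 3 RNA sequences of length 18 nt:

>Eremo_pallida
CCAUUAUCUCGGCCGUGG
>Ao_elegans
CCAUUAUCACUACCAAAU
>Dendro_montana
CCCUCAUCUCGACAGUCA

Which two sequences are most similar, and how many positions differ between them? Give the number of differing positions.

Pairwise Hamming distances:
  Eremo_pallida vs Ao_elegans: 7
  Eremo_pallida vs Dendro_montana: 6
  Ao_elegans vs Dendro_montana: 9
The smallest is 6, between Eremo_pallida and Dendro_montana.

6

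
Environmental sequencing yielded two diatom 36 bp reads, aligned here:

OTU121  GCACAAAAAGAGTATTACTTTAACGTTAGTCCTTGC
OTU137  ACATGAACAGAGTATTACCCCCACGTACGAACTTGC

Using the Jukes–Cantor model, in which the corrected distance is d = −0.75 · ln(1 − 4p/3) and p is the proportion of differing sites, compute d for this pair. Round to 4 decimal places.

Mismatches occur at site 1 (G→A), site 4 (C→T), site 5 (A→G), site 8 (A→C), site 19 (T→C), site 20 (T→C), site 21 (T→C), site 22 (A→C), site 27 (T→A), site 28 (A→C), site 30 (T→A), site 31 (C→A).
p = 12/36 = 0.333333.
d = −0.75 · ln(1 − (4/3)·0.333333) = −0.75 · ln(0.555556) = −0.75 · (-0.587786) = 0.4408.

0.4408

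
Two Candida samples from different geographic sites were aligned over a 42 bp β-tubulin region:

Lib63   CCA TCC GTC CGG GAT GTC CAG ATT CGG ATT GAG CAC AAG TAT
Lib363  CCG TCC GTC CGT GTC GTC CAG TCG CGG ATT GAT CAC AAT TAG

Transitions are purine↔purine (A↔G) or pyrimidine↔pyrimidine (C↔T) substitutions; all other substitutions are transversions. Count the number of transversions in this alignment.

7

Mismatches occur at site 3 (A/G, transition), site 12 (G/T, transversion), site 14 (A/T, transversion), site 15 (T/C, transition), site 22 (A/T, transversion), site 23 (T/C, transition), site 24 (T/G, transversion), site 33 (G/T, transversion), site 39 (G/T, transversion), site 42 (T/G, transversion).
Of the 10 differences, 3 transitions and 7 transversions, so the answer is 7.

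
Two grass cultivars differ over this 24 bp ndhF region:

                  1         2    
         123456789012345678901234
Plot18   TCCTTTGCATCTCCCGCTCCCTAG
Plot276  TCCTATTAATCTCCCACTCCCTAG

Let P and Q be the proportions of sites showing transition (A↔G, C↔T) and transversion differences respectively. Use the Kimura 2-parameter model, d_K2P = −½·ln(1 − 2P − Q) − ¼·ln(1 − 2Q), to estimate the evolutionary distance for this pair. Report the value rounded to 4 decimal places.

Mismatches occur at site 5 (T↔A, transversion), site 7 (G↔T, transversion), site 8 (C↔A, transversion), site 16 (G↔A, transition).
Of the 4 differences, 1 transition and 3 transversions over 24 sites: P = 1/24 = 0.041667, Q = 3/24 = 0.125000.
d = −0.5·ln(0.791666) − 0.25·ln(0.750000) = −0.5·(-0.233616) − 0.25·(-0.287682) = 0.1887.

0.1887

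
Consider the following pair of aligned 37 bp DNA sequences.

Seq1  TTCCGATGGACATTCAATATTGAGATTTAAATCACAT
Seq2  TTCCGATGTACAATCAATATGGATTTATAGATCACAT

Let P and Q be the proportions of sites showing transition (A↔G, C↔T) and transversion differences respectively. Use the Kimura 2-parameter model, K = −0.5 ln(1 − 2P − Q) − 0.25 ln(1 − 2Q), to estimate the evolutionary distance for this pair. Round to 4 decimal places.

The sequences differ at positions 9 (G/T, transversion), 13 (T/A, transversion), 21 (T/G, transversion), 24 (G/T, transversion), 25 (A/T, transversion), 27 (T/A, transversion), 30 (A/G, transition).
Of the 7 differences, 1 transition and 6 transversions over 37 sites: P = 1/37 = 0.027027, Q = 6/37 = 0.162162.
d = −0.5·ln(0.783784) − 0.25·ln(0.675676) = −0.5·(-0.243622) − 0.25·(-0.392042) = 0.2198.

0.2198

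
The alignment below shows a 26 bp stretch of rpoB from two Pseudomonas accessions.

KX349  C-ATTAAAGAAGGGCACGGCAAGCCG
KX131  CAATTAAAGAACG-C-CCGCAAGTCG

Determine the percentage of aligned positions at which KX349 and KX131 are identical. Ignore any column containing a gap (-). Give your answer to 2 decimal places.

86.96%

Excluding the 3 gap columns leaves 23 comparable sites.
The sequences differ at positions 12 (G/C), 18 (G/C), 24 (C/T).
20 of the 23 comparable sites match, so the percent identity is 20/23 × 100 = 86.96%.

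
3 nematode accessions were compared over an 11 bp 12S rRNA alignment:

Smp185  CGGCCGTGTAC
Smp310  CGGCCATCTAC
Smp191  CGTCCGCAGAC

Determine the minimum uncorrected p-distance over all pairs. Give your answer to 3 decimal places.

0.182

Pairwise Hamming distances:
  Smp185 vs Smp310: 2
  Smp185 vs Smp191: 4
  Smp310 vs Smp191: 5
The smallest is 2 mismatches, between Smp185 and Smp310; p = 2/11 = 0.182.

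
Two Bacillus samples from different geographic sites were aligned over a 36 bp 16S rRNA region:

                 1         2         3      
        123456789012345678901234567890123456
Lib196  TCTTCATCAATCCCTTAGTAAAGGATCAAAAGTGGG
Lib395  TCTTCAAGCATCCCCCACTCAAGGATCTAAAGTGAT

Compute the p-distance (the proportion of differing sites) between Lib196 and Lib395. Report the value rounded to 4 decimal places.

0.2778

The sequences differ at positions 7 (T/A), 8 (C/G), 9 (A/C), 15 (T/C), 16 (T/C), 18 (G/C), 20 (A/C), 28 (A/T), 35 (G/A), 36 (G/T).
There are 10 differences over 36 sites, so p = 10/36 = 0.2778.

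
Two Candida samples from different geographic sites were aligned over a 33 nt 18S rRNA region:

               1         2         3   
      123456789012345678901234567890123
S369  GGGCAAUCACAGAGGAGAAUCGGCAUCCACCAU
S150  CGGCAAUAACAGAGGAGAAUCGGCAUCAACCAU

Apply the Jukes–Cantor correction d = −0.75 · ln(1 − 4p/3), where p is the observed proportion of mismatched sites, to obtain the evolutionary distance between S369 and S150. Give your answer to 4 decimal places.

Differing sites — 1:G/C; 8:C/A; 28:C/A.
p = 3/33 = 0.090909.
d = −0.75 · ln(1 − (4/3)·0.090909) = −0.75 · ln(0.878788) = −0.75 · (-0.129212) = 0.0969.

0.0969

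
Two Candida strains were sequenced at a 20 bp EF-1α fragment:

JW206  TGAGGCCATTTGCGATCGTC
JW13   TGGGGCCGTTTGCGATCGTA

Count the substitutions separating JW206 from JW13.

Differing sites — 3:A/G; 8:A/G; 20:C/A.
That gives 3 mismatches out of 20 aligned sites, so the Hamming distance is 3.

3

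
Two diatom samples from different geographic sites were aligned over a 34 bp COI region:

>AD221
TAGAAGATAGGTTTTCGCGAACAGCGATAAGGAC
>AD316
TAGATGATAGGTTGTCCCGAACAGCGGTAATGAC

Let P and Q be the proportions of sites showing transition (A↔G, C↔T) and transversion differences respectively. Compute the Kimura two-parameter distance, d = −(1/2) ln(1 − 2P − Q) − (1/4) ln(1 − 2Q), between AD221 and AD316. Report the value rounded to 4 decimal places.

0.1641

Differing sites — 5:A/T (Tv); 14:T/G (Tv); 17:G/C (Tv); 27:A/G (Ti); 31:G/T (Tv).
Of the 5 differences, 1 transition and 4 transversions over 34 sites: P = 1/34 = 0.029412, Q = 4/34 = 0.117647.
d = −0.5·ln(0.823529) − 0.25·ln(0.764706) = −0.5·(-0.194157) − 0.25·(-0.268264) = 0.1641.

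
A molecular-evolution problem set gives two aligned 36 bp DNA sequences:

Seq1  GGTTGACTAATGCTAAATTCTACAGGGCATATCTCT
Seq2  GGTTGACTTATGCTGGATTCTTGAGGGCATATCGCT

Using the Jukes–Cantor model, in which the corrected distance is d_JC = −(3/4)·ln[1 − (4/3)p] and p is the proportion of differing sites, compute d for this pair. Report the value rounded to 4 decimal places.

0.1885

The sequences differ at positions 9 (A/T), 15 (A/G), 16 (A/G), 22 (A/T), 23 (C/G), 34 (T/G).
p = 6/36 = 0.166667.
d = −0.75 · ln(1 − (4/3)·0.166667) = −0.75 · ln(0.777777) = −0.75 · (-0.251315) = 0.1885.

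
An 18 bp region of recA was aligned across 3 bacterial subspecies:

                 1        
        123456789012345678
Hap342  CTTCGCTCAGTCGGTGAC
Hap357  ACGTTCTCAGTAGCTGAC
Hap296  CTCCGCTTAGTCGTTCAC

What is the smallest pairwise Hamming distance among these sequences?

Pairwise Hamming distances:
  Hap342 vs Hap357: 7
  Hap342 vs Hap296: 4
  Hap357 vs Hap296: 9
The smallest is 4, between Hap342 and Hap296.

4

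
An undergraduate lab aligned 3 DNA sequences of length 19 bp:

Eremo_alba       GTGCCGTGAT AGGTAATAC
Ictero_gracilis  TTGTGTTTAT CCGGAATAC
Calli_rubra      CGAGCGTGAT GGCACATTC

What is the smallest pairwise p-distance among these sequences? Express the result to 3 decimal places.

0.421

Pairwise Hamming distances:
  Eremo_alba vs Ictero_gracilis: 8
  Eremo_alba vs Calli_rubra: 9
  Ictero_gracilis vs Calli_rubra: 13
The smallest is 8 mismatches, between Eremo_alba and Ictero_gracilis; p = 8/19 = 0.421.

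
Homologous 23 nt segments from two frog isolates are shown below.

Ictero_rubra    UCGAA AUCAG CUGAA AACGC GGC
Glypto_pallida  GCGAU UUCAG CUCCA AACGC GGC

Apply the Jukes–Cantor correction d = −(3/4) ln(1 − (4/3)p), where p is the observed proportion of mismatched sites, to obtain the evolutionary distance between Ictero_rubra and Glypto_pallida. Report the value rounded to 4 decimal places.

Differing sites — 1:U/G; 5:A/U; 6:A/U; 13:G/C; 14:A/C.
p = 5/23 = 0.217391.
d = −0.75 · ln(1 − (4/3)·0.217391) = −0.75 · ln(0.710145) = −0.75 · (-0.342286) = 0.2567.

0.2567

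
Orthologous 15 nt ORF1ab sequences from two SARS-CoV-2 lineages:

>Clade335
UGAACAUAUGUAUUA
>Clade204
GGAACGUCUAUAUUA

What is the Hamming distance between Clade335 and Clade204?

Mismatches occur at site 1 (U→G), site 6 (A→G), site 8 (A→C), site 10 (G→A).
That gives 4 mismatches out of 15 aligned sites, so the Hamming distance is 4.

4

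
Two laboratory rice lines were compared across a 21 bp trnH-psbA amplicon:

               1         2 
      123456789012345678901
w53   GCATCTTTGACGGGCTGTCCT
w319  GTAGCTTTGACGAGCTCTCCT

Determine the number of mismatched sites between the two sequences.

4

Mismatches occur at site 2 (C→T), site 4 (T→G), site 13 (G→A), site 17 (G→C).
That gives 4 mismatches out of 21 aligned sites, so the Hamming distance is 4.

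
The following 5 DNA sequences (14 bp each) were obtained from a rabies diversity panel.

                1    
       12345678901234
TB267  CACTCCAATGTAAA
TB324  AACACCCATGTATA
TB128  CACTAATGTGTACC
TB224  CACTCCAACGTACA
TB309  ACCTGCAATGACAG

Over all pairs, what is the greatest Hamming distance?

10

Pairwise Hamming distances:
  TB267 vs TB324: 4
  TB267 vs TB128: 6
  TB267 vs TB224: 2
  TB267 vs TB309: 6
  TB324 vs TB128: 8
  TB324 vs TB224: 5
  TB324 vs TB309: 8
  TB128 vs TB224: 6
  TB128 vs TB309: 10
  TB224 vs TB309: 8
The largest is 10, between TB128 and TB309.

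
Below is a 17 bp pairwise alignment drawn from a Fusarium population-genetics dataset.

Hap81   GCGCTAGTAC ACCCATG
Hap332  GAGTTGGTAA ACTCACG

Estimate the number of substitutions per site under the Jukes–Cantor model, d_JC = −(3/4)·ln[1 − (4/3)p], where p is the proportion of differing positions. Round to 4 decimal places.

Differing sites — 2:C/A; 4:C/T; 6:A/G; 10:C/A; 13:C/T; 16:T/C.
p = 6/17 = 0.352941.
d = −0.75 · ln(1 − (4/3)·0.352941) = −0.75 · ln(0.529412) = −0.75 · (-0.635988) = 0.4770.

0.4770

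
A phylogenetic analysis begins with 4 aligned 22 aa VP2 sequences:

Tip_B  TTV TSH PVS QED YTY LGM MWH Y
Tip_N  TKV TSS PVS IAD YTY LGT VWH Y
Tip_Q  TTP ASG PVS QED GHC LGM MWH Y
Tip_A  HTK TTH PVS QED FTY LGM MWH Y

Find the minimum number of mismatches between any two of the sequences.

4

Pairwise Hamming distances:
  Tip_B vs Tip_N: 6
  Tip_B vs Tip_Q: 6
  Tip_B vs Tip_A: 4
  Tip_N vs Tip_Q: 11
  Tip_N vs Tip_A: 10
  Tip_Q vs Tip_A: 8
The smallest is 4, between Tip_B and Tip_A.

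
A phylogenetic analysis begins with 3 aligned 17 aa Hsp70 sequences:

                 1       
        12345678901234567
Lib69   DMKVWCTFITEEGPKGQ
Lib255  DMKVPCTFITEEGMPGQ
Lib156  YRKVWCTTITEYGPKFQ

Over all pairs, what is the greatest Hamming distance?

Pairwise Hamming distances:
  Lib69 vs Lib255: 3
  Lib69 vs Lib156: 5
  Lib255 vs Lib156: 8
The largest is 8, between Lib255 and Lib156.

8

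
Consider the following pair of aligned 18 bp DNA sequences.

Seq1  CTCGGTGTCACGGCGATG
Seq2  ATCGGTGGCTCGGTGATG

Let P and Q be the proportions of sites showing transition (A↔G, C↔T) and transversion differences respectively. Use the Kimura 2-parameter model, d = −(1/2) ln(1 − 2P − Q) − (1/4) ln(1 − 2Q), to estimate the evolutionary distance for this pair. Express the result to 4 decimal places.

The sequences differ at positions 1 (C/A, transversion), 8 (T/G, transversion), 10 (A/T, transversion), 14 (C/T, transition).
Of the 4 differences, 1 transition and 3 transversions over 18 sites: P = 1/18 = 0.055556, Q = 3/18 = 0.166667.
d = −0.5·ln(0.722221) − 0.25·ln(0.666666) = −0.5·(-0.325424) − 0.25·(-0.405466) = 0.2641.

0.2641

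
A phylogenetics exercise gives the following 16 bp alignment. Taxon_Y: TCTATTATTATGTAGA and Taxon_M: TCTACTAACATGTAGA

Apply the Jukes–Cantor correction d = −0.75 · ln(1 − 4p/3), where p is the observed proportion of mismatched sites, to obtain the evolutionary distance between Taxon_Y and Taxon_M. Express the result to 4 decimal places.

The sequences differ at positions 5 (T/C), 8 (T/A), 9 (T/C).
p = 3/16 = 0.187500.
d = −0.75 · ln(1 − (4/3)·0.187500) = −0.75 · ln(0.750000) = −0.75 · (-0.287682) = 0.2158.

0.2158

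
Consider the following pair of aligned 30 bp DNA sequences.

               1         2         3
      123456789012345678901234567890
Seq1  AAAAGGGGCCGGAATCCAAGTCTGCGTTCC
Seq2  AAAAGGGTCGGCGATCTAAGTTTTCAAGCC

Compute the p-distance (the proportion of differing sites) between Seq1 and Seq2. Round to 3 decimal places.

Mismatches occur at site 8 (G/T), site 10 (C/G), site 12 (G/C), site 13 (A/G), site 17 (C/T), site 22 (C/T), site 24 (G/T), site 26 (G/A), site 27 (T/A), site 28 (T/G).
There are 10 differences over 30 sites, so p = 10/30 = 0.333.

0.333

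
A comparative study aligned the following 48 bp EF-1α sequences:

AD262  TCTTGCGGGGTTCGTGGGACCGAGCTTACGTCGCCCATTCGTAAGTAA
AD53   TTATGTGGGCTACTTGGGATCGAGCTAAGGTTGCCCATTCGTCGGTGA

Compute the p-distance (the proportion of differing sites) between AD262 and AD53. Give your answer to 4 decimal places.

0.2708

Mismatches occur at site 2 (C/T), site 3 (T/A), site 6 (C/T), site 10 (G/C), site 12 (T/A), site 14 (G/T), site 20 (C/T), site 27 (T/A), site 29 (C/G), site 32 (C/T), site 43 (A/C), site 44 (A/G), site 47 (A/G).
There are 13 differences over 48 sites, so p = 13/48 = 0.2708.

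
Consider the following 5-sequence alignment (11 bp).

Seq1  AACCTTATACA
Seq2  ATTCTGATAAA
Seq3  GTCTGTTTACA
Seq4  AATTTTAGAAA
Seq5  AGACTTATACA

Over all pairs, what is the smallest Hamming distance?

Pairwise Hamming distances:
  Seq1 vs Seq2: 4
  Seq1 vs Seq3: 5
  Seq1 vs Seq4: 4
  Seq1 vs Seq5: 2
  Seq2 vs Seq3: 7
  Seq2 vs Seq4: 4
  Seq2 vs Seq5: 4
  Seq3 vs Seq4: 7
  Seq3 vs Seq5: 6
  Seq4 vs Seq5: 5
The smallest is 2, between Seq1 and Seq5.

2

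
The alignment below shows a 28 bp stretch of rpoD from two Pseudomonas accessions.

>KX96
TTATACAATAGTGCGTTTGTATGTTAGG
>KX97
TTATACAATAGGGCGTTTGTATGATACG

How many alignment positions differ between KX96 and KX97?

Differing sites — 12:T/G; 24:T/A; 27:G/C.
That gives 3 mismatches out of 28 aligned sites, so the Hamming distance is 3.

3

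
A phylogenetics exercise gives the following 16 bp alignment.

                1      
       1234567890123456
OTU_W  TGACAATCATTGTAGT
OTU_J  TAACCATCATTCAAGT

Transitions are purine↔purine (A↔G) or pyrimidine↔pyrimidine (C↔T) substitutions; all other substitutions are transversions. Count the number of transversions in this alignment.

Differing sites — 2:G/A (Ti); 5:A/C (Tv); 12:G/C (Tv); 13:T/A (Tv).
Of the 4 differences, 1 transition and 3 transversions, so the answer is 3.

3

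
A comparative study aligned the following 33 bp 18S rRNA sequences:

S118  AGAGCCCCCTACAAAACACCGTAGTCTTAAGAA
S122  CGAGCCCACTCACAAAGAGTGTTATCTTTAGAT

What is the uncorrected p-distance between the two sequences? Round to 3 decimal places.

0.364

Mismatches occur at site 1 (A↔C), site 8 (C↔A), site 11 (A↔C), site 12 (C↔A), site 13 (A↔C), site 17 (C↔G), site 19 (C↔G), site 20 (C↔T), site 23 (A↔T), site 24 (G↔A), site 29 (A↔T), site 33 (A↔T).
There are 12 differences over 33 sites, so p = 12/33 = 0.364.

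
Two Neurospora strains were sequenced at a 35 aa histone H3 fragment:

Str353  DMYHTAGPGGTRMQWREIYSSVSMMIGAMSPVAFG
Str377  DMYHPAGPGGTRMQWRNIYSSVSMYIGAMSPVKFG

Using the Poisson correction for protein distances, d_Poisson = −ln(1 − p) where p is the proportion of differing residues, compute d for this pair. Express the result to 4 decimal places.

0.1214

Mismatches occur at site 5 (T/P), site 17 (E/N), site 25 (M/Y), site 33 (A/K).
p = 4/35 = 0.114286.
d = −ln(1 − 0.114286) = −ln(0.885714) = 0.1214.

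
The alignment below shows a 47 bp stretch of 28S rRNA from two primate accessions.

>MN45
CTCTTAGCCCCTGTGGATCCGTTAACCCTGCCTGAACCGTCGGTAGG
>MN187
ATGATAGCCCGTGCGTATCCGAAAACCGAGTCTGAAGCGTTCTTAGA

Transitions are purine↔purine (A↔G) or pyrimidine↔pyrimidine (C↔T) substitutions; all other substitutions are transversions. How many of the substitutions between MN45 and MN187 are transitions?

Differing sites — 1:C/A (Tv); 3:C/G (Tv); 4:T/A (Tv); 11:C/G (Tv); 14:T/C (Ti); 16:G/T (Tv); 22:T/A (Tv); 23:T/A (Tv); 28:C/G (Tv); 29:T/A (Tv); 31:C/T (Ti); 37:C/G (Tv); 41:C/T (Ti); 42:G/C (Tv); 43:G/T (Tv); 47:G/A (Ti).
Of the 16 differences, 4 transitions and 12 transversions, so the answer is 4.

4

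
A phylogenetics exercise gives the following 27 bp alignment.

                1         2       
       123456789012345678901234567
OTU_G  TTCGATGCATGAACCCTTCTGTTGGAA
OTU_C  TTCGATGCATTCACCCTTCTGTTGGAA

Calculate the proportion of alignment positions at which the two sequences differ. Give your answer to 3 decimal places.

Mismatches occur at site 11 (G/T), site 12 (A/C).
There are 2 differences over 27 sites, so p = 2/27 = 0.074.

0.074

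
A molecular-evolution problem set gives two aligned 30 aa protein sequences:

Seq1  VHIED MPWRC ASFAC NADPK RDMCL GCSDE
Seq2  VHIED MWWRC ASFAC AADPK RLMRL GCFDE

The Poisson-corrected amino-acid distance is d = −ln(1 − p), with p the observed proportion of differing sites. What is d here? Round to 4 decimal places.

0.1823

Differing sites — 7:P/W; 16:N/A; 22:D/L; 24:C/R; 28:S/F.
p = 5/30 = 0.166667.
d = −ln(1 − 0.166667) = −ln(0.833333) = 0.1823.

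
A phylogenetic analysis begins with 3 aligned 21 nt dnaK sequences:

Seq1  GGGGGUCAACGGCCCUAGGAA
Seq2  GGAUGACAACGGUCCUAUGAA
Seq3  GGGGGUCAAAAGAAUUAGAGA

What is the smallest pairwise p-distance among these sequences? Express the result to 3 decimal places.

0.238

Pairwise Hamming distances:
  Seq1 vs Seq2: 5
  Seq1 vs Seq3: 7
  Seq2 vs Seq3: 11
The smallest is 5 mismatches, between Seq1 and Seq2; p = 5/21 = 0.238.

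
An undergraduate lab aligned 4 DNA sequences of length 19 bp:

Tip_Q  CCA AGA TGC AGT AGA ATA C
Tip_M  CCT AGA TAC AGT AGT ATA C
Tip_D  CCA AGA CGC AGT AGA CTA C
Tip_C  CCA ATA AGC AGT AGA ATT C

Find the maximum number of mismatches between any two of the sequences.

6

Pairwise Hamming distances:
  Tip_Q vs Tip_M: 3
  Tip_Q vs Tip_D: 2
  Tip_Q vs Tip_C: 3
  Tip_M vs Tip_D: 5
  Tip_M vs Tip_C: 6
  Tip_D vs Tip_C: 4
The largest is 6, between Tip_M and Tip_C.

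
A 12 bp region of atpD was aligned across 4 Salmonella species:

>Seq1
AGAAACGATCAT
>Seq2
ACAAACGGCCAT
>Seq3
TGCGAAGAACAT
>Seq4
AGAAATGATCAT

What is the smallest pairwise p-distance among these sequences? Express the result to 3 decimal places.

0.083

Pairwise Hamming distances:
  Seq1 vs Seq2: 3
  Seq1 vs Seq3: 5
  Seq1 vs Seq4: 1
  Seq2 vs Seq3: 7
  Seq2 vs Seq4: 4
  Seq3 vs Seq4: 5
The smallest is 1 mismatch, between Seq1 and Seq4; p = 1/12 = 0.083.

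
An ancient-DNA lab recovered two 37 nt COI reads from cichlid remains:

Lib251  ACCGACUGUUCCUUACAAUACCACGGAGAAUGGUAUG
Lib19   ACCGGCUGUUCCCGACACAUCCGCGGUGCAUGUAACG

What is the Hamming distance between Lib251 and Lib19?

12

The sequences differ at positions 5 (A/G), 13 (U/C), 14 (U/G), 18 (A/C), 19 (U/A), 20 (A/U), 23 (A/G), 27 (A/U), 29 (A/C), 33 (G/U), 34 (U/A), 36 (U/C).
That gives 12 mismatches out of 37 aligned sites, so the Hamming distance is 12.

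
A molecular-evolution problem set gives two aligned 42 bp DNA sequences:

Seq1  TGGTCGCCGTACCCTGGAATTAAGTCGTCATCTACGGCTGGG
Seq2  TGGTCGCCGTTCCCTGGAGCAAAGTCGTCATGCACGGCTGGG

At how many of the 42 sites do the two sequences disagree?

6

Differing sites — 11:A/T; 19:A/G; 20:T/C; 21:T/A; 32:C/G; 33:T/C.
That gives 6 mismatches out of 42 aligned sites, so the Hamming distance is 6.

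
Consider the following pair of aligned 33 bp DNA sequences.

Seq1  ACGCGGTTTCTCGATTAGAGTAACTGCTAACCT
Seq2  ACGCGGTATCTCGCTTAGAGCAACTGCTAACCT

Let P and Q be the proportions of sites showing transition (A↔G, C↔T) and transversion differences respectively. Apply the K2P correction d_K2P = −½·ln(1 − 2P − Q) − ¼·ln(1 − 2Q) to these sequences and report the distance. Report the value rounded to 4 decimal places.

The sequences differ at positions 8 (T/A, transversion), 14 (A/C, transversion), 21 (T/C, transition).
Of the 3 differences, 1 transition and 2 transversions over 33 sites: P = 1/33 = 0.030303, Q = 2/33 = 0.060606.
d = −0.5·ln(0.878788) − 0.25·ln(0.878788) = −0.5·(-0.129212) − 0.25·(-0.129212) = 0.0969.

0.0969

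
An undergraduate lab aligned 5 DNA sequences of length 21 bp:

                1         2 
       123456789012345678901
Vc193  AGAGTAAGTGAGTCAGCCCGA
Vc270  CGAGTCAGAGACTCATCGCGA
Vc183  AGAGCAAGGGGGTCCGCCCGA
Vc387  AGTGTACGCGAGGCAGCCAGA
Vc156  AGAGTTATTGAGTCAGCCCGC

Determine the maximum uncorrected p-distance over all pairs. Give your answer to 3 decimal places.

Pairwise Hamming distances:
  Vc193 vs Vc270: 6
  Vc193 vs Vc183: 4
  Vc193 vs Vc387: 5
  Vc193 vs Vc156: 3
  Vc270 vs Vc183: 9
  Vc270 vs Vc387: 10
  Vc270 vs Vc156: 8
  Vc183 vs Vc387: 8
  Vc183 vs Vc156: 7
  Vc387 vs Vc156: 8
The largest is 10 mismatches, between Vc270 and Vc387; p = 10/21 = 0.476.

0.476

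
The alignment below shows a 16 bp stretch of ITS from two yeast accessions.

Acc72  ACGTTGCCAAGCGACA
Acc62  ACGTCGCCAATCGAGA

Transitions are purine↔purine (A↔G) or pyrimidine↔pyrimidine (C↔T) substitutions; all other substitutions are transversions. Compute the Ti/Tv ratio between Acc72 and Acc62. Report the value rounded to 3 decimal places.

0.500

Mismatches occur at site 5 (T→C, transition), site 11 (G→T, transversion), site 15 (C→G, transversion).
Of the 3 differences, 1 transition and 2 transversions, so Ti/Tv = 1/2 = 0.500.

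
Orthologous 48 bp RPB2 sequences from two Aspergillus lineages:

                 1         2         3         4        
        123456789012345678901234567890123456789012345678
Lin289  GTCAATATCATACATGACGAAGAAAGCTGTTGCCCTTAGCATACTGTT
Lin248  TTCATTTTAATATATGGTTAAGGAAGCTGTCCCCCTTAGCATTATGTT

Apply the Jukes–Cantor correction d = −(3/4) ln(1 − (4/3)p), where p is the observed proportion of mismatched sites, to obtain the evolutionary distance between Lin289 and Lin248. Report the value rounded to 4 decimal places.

Mismatches occur at site 1 (G↔T), site 5 (A↔T), site 7 (A↔T), site 9 (C↔A), site 13 (C↔T), site 17 (A↔G), site 18 (C↔T), site 19 (G↔T), site 23 (A↔G), site 31 (T↔C), site 32 (G↔C), site 43 (A↔T), site 44 (C↔A).
p = 13/48 = 0.270833.
d = −0.75 · ln(1 − (4/3)·0.270833) = −0.75 · ln(0.638889) = −0.75 · (-0.448025) = 0.3360.

0.3360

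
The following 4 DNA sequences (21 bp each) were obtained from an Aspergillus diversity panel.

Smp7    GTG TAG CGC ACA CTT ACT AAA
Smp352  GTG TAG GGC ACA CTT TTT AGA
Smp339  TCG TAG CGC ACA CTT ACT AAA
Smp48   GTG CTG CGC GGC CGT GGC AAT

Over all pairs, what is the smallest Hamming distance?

Pairwise Hamming distances:
  Smp7 vs Smp352: 4
  Smp7 vs Smp339: 2
  Smp7 vs Smp48: 10
  Smp352 vs Smp339: 6
  Smp352 vs Smp48: 12
  Smp339 vs Smp48: 12
The smallest is 2, between Smp7 and Smp339.

2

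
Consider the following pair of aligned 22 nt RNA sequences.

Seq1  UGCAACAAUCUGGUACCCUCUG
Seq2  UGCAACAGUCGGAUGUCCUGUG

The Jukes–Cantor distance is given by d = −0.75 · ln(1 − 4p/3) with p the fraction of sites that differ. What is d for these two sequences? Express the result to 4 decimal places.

0.3390

The sequences differ at positions 8 (A/G), 11 (U/G), 13 (G/A), 15 (A/G), 16 (C/U), 20 (C/G).
p = 6/22 = 0.272727.
d = −0.75 · ln(1 − (4/3)·0.272727) = −0.75 · ln(0.636364) = −0.75 · (-0.451985) = 0.3390.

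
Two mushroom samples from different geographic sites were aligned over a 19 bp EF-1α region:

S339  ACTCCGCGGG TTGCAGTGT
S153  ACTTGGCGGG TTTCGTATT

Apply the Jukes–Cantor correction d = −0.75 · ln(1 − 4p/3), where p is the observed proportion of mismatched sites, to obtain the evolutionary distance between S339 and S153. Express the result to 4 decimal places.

0.5068

Mismatches occur at site 4 (C↔T), site 5 (C↔G), site 13 (G↔T), site 15 (A↔G), site 16 (G↔T), site 17 (T↔A), site 18 (G↔T).
p = 7/19 = 0.368421.
d = −0.75 · ln(1 − (4/3)·0.368421) = −0.75 · ln(0.508772) = −0.75 · (-0.675755) = 0.5068.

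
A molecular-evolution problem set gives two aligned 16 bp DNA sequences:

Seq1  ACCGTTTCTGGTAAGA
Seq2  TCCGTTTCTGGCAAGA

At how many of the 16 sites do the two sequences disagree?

2

Differing sites — 1:A/T; 12:T/C.
That gives 2 mismatches out of 16 aligned sites, so the Hamming distance is 2.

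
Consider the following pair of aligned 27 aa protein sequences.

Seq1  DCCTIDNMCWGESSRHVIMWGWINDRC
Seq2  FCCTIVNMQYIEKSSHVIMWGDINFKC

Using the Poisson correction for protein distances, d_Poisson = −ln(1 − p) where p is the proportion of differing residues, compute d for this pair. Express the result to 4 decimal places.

Differing sites — 1:D/F; 6:D/V; 9:C/Q; 10:W/Y; 11:G/I; 13:S/K; 15:R/S; 22:W/D; 25:D/F; 26:R/K.
p = 10/27 = 0.370370.
d = −ln(1 − 0.370370) = −ln(0.629630) = 0.4626.

0.4626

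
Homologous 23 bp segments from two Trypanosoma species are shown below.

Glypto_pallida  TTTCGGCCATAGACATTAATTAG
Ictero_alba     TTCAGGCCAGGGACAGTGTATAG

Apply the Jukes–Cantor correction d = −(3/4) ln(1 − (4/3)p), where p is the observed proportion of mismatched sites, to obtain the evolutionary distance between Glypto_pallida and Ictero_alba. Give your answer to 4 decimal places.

The sequences differ at positions 3 (T/C), 4 (C/A), 10 (T/G), 11 (A/G), 16 (T/G), 18 (A/G), 19 (A/T), 20 (T/A).
p = 8/23 = 0.347826.
d = −0.75 · ln(1 − (4/3)·0.347826) = −0.75 · ln(0.536232) = −0.75 · (-0.623188) = 0.4674.

0.4674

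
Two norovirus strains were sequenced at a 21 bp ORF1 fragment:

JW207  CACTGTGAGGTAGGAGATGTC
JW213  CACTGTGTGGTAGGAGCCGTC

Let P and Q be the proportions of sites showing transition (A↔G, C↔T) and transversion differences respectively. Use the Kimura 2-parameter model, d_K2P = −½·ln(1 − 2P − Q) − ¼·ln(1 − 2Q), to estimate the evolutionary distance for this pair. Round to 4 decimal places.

Differing sites — 8:A/T (Tv); 17:A/C (Tv); 18:T/C (Ti).
Of the 3 differences, 1 transition and 2 transversions over 21 sites: P = 1/21 = 0.047619, Q = 2/21 = 0.095238.
d = −0.5·ln(0.809524) − 0.25·ln(0.809524) = −0.5·(-0.211309) − 0.25·(-0.211309) = 0.1585.

0.1585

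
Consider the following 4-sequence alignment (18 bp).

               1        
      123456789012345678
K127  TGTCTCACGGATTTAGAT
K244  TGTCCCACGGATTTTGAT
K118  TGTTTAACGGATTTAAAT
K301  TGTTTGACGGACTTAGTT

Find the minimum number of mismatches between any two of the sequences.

2

Pairwise Hamming distances:
  K127 vs K244: 2
  K127 vs K118: 3
  K127 vs K301: 4
  K244 vs K118: 5
  K244 vs K301: 6
  K118 vs K301: 4
The smallest is 2, between K127 and K244.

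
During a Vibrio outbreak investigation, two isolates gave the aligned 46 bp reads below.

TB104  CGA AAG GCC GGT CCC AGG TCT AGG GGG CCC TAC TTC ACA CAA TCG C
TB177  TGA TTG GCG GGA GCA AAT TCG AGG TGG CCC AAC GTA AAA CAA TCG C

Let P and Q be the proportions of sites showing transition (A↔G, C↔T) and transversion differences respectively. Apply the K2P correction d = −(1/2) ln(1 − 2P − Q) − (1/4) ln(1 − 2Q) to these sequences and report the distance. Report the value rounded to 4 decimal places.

0.4389

Differing sites — 1:C/T (Ti); 4:A/T (Tv); 5:A/T (Tv); 9:C/G (Tv); 12:T/A (Tv); 13:C/G (Tv); 15:C/A (Tv); 17:G/A (Ti); 18:G/T (Tv); 21:T/G (Tv); 25:G/T (Tv); 31:T/A (Tv); 34:T/G (Tv); 36:C/A (Tv); 38:C/A (Tv).
Of the 15 differences, 2 transitions and 13 transversions over 46 sites: P = 2/46 = 0.043478, Q = 13/46 = 0.282609.
d = −0.5·ln(0.630435) − 0.25·ln(0.434782) = −0.5·(-0.461345) − 0.25·(-0.832911) = 0.4389.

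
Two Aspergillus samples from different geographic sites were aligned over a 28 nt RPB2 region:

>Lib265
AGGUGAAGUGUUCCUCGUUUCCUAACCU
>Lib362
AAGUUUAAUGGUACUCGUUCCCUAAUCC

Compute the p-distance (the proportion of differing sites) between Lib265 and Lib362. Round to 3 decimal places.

Differing sites — 2:G/A; 5:G/U; 6:A/U; 8:G/A; 11:U/G; 13:C/A; 20:U/C; 26:C/U; 28:U/C.
There are 9 differences over 28 sites, so p = 9/28 = 0.321.

0.321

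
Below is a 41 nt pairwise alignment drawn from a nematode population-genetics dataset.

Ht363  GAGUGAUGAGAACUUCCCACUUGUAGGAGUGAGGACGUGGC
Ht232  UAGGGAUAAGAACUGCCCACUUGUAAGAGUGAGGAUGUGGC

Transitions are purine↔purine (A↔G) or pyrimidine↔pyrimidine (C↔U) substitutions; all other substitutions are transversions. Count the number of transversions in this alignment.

Mismatches occur at site 1 (G↔U, transversion), site 4 (U↔G, transversion), site 8 (G↔A, transition), site 15 (U↔G, transversion), site 26 (G↔A, transition), site 36 (C↔U, transition).
Of the 6 differences, 3 transitions and 3 transversions, so the answer is 3.

3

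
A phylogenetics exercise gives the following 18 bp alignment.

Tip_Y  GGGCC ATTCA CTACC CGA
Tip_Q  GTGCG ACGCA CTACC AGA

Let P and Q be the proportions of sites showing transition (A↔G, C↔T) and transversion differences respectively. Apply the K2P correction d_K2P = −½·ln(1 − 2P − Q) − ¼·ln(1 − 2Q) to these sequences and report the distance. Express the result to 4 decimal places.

Differing sites — 2:G/T (Tv); 5:C/G (Tv); 7:T/C (Ti); 8:T/G (Tv); 16:C/A (Tv).
Of the 5 differences, 1 transition and 4 transversions over 18 sites: P = 1/18 = 0.055556, Q = 4/18 = 0.222222.
d = −0.5·ln(0.666666) − 0.25·ln(0.555556) = −0.5·(-0.405466) − 0.25·(-0.587786) = 0.3497.

0.3497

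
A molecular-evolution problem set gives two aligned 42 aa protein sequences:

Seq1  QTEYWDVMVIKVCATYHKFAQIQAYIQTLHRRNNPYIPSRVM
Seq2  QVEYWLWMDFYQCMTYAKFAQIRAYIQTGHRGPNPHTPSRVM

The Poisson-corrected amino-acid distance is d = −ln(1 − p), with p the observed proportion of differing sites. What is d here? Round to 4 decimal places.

0.4418

Differing sites — 2:T/V; 6:D/L; 7:V/W; 9:V/D; 10:I/F; 11:K/Y; 12:V/Q; 14:A/M; 17:H/A; 23:Q/R; 29:L/G; 32:R/G; 33:N/P; 36:Y/H; 37:I/T.
p = 15/42 = 0.357143.
d = −ln(1 − 0.357143) = −ln(0.642857) = 0.4418.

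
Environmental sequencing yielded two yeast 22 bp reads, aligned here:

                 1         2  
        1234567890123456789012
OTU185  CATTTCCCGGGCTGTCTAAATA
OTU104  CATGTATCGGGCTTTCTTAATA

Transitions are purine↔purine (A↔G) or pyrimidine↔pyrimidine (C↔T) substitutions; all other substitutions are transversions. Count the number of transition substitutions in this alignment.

1

The sequences differ at positions 4 (T/G, transversion), 6 (C/A, transversion), 7 (C/T, transition), 14 (G/T, transversion), 18 (A/T, transversion).
Of the 5 differences, 1 transition and 4 transversions, so the answer is 1.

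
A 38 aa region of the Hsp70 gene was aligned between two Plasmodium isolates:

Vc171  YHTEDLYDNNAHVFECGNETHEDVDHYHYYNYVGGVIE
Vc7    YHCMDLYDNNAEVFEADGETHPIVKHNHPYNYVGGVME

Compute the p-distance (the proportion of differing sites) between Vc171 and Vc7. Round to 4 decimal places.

0.3158

Mismatches occur at site 3 (T→C), site 4 (E→M), site 12 (H→E), site 16 (C→A), site 17 (G→D), site 18 (N→G), site 22 (E→P), site 23 (D→I), site 25 (D→K), site 27 (Y→N), site 29 (Y→P), site 37 (I→M).
There are 12 differences over 38 sites, so p = 12/38 = 0.3158.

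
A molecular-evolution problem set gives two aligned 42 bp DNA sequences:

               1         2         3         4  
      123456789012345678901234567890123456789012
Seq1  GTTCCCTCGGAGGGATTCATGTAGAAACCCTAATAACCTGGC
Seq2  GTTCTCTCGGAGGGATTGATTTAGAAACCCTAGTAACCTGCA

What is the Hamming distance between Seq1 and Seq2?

Differing sites — 5:C/T; 18:C/G; 21:G/T; 33:A/G; 41:G/C; 42:C/A.
That gives 6 mismatches out of 42 aligned sites, so the Hamming distance is 6.

6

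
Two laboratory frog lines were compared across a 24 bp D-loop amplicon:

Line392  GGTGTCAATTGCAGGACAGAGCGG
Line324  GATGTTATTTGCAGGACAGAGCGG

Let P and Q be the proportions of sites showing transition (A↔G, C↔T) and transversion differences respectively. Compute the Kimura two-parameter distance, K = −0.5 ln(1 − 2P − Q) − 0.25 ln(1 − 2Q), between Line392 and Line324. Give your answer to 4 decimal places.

The sequences differ at positions 2 (G/A, transition), 6 (C/T, transition), 8 (A/T, transversion).
Of the 3 differences, 2 transitions and 1 transversion over 24 sites: P = 2/24 = 0.083333, Q = 1/24 = 0.041667.
d = −0.5·ln(0.791667) − 0.25·ln(0.916666) = −0.5·(-0.233614) − 0.25·(-0.087012) = 0.1386.

0.1386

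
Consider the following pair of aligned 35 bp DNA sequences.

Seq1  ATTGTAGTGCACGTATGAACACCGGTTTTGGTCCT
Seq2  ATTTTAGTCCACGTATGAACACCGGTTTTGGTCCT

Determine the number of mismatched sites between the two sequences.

2

The sequences differ at positions 4 (G/T), 9 (G/C).
That gives 2 mismatches out of 35 aligned sites, so the Hamming distance is 2.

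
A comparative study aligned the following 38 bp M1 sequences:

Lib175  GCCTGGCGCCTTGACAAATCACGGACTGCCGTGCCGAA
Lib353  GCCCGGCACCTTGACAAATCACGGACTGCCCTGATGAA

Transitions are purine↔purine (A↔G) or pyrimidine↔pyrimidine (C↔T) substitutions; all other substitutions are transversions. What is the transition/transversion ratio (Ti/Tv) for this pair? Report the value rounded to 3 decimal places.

1.500

The sequences differ at positions 4 (T/C, transition), 8 (G/A, transition), 31 (G/C, transversion), 34 (C/A, transversion), 35 (C/T, transition).
Of the 5 differences, 3 transitions and 2 transversions, so Ti/Tv = 3/2 = 1.500.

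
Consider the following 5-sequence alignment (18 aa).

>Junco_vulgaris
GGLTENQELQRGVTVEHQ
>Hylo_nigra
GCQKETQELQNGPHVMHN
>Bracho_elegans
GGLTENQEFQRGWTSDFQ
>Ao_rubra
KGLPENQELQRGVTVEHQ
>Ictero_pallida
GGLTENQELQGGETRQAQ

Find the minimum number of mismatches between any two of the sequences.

2

Pairwise Hamming distances:
  Junco_vulgaris vs Hylo_nigra: 9
  Junco_vulgaris vs Bracho_elegans: 5
  Junco_vulgaris vs Ao_rubra: 2
  Junco_vulgaris vs Ictero_pallida: 5
  Hylo_nigra vs Bracho_elegans: 12
  Hylo_nigra vs Ao_rubra: 10
  Hylo_nigra vs Ictero_pallida: 11
  Bracho_elegans vs Ao_rubra: 7
  Bracho_elegans vs Ictero_pallida: 6
  Ao_rubra vs Ictero_pallida: 7
The smallest is 2, between Junco_vulgaris and Ao_rubra.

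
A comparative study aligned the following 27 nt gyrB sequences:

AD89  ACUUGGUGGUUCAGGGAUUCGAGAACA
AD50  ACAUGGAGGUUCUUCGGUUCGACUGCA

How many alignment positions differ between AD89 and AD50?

9

Mismatches occur at site 3 (U↔A), site 7 (U↔A), site 13 (A↔U), site 14 (G↔U), site 15 (G↔C), site 17 (A↔G), site 23 (G↔C), site 24 (A↔U), site 25 (A↔G).
That gives 9 mismatches out of 27 aligned sites, so the Hamming distance is 9.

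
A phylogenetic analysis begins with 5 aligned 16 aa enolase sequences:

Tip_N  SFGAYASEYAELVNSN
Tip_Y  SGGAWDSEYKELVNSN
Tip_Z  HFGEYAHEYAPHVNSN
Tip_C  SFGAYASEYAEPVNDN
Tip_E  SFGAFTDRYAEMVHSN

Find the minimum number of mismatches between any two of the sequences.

2

Pairwise Hamming distances:
  Tip_N vs Tip_Y: 4
  Tip_N vs Tip_Z: 5
  Tip_N vs Tip_C: 2
  Tip_N vs Tip_E: 6
  Tip_Y vs Tip_Z: 9
  Tip_Y vs Tip_C: 6
  Tip_Y vs Tip_E: 8
  Tip_Z vs Tip_C: 6
  Tip_Z vs Tip_E: 9
  Tip_C vs Tip_E: 7
The smallest is 2, between Tip_N and Tip_C.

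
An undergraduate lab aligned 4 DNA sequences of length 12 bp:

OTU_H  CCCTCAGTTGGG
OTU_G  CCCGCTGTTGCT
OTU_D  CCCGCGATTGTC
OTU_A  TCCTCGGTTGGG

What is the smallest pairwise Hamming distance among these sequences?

Pairwise Hamming distances:
  OTU_H vs OTU_G: 4
  OTU_H vs OTU_D: 5
  OTU_H vs OTU_A: 2
  OTU_G vs OTU_D: 4
  OTU_G vs OTU_A: 5
  OTU_D vs OTU_A: 5
The smallest is 2, between OTU_H and OTU_A.

2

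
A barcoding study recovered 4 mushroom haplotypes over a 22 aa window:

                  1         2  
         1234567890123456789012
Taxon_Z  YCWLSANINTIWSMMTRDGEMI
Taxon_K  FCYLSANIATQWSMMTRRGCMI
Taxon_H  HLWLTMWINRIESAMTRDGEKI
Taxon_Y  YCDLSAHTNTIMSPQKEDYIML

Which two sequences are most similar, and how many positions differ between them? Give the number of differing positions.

Pairwise Hamming distances:
  Taxon_Z vs Taxon_K: 6
  Taxon_Z vs Taxon_H: 9
  Taxon_Z vs Taxon_Y: 11
  Taxon_K vs Taxon_H: 14
  Taxon_K vs Taxon_Y: 15
  Taxon_H vs Taxon_Y: 17
The smallest is 6, between Taxon_Z and Taxon_K.

6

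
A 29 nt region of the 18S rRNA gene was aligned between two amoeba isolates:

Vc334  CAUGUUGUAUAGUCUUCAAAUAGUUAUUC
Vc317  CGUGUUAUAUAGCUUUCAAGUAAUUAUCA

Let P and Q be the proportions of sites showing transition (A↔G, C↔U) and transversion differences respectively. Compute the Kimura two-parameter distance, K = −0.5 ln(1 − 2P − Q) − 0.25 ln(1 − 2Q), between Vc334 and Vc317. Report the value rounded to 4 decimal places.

Mismatches occur at site 2 (A↔G, transition), site 7 (G↔A, transition), site 13 (U↔C, transition), site 14 (C↔U, transition), site 20 (A↔G, transition), site 23 (G↔A, transition), site 28 (U↔C, transition), site 29 (C↔A, transversion).
Of the 8 differences, 7 transitions and 1 transversion over 29 sites: P = 7/29 = 0.241379, Q = 1/29 = 0.034483.
d = −0.5·ln(0.482759) − 0.25·ln(0.931034) = −0.5·(-0.728238) − 0.25·(-0.071459) = 0.3820.

0.3820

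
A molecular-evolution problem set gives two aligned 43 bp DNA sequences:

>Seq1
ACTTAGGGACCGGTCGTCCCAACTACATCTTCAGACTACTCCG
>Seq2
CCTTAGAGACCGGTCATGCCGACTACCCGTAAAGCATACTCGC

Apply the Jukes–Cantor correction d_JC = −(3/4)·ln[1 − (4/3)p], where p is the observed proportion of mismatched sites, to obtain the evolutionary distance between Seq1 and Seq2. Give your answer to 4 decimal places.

0.4270

Mismatches occur at site 1 (A→C), site 7 (G→A), site 16 (G→A), site 18 (C→G), site 21 (A→G), site 27 (A→C), site 28 (T→C), site 29 (C→G), site 31 (T→A), site 32 (C→A), site 35 (A→C), site 36 (C→A), site 42 (C→G), site 43 (G→C).
p = 14/43 = 0.325581.
d = −0.75 · ln(1 − (4/3)·0.325581) = −0.75 · ln(0.565892) = −0.75 · (-0.569352) = 0.4270.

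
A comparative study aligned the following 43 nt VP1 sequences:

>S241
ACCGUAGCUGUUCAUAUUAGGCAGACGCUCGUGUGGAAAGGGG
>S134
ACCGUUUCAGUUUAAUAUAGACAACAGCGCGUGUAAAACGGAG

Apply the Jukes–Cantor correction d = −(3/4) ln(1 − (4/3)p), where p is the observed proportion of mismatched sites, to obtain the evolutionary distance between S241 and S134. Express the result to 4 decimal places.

0.5141

The sequences differ at positions 6 (A/U), 7 (G/U), 9 (U/A), 13 (C/U), 15 (U/A), 16 (A/U), 17 (U/A), 21 (G/A), 24 (G/A), 25 (A/C), 26 (C/A), 29 (U/G), 35 (G/A), 36 (G/A), 39 (A/C), 42 (G/A).
p = 16/43 = 0.372093.
d = −0.75 · ln(1 − (4/3)·0.372093) = −0.75 · ln(0.503876) = −0.75 · (-0.685425) = 0.5141.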